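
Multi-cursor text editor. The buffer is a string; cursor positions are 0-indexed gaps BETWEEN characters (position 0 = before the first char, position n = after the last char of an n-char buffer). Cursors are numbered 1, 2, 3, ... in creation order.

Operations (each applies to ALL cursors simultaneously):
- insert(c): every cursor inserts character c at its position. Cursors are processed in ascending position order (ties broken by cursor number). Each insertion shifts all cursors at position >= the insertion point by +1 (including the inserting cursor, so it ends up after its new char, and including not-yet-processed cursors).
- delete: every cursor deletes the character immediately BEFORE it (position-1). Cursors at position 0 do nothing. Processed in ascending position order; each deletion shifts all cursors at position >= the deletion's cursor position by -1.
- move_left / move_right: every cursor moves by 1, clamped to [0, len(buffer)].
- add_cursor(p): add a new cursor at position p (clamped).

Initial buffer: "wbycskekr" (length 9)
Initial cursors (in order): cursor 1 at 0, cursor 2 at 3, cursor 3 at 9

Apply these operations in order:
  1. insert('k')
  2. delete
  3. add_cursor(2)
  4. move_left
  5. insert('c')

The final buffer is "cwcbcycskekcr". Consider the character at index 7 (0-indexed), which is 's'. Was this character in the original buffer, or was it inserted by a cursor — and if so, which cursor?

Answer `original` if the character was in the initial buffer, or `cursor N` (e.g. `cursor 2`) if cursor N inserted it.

Answer: original

Derivation:
After op 1 (insert('k')): buffer="kwbykcskekrk" (len 12), cursors c1@1 c2@5 c3@12, authorship 1...2......3
After op 2 (delete): buffer="wbycskekr" (len 9), cursors c1@0 c2@3 c3@9, authorship .........
After op 3 (add_cursor(2)): buffer="wbycskekr" (len 9), cursors c1@0 c4@2 c2@3 c3@9, authorship .........
After op 4 (move_left): buffer="wbycskekr" (len 9), cursors c1@0 c4@1 c2@2 c3@8, authorship .........
After op 5 (insert('c')): buffer="cwcbcycskekcr" (len 13), cursors c1@1 c4@3 c2@5 c3@12, authorship 1.4.2......3.
Authorship (.=original, N=cursor N): 1 . 4 . 2 . . . . . . 3 .
Index 7: author = original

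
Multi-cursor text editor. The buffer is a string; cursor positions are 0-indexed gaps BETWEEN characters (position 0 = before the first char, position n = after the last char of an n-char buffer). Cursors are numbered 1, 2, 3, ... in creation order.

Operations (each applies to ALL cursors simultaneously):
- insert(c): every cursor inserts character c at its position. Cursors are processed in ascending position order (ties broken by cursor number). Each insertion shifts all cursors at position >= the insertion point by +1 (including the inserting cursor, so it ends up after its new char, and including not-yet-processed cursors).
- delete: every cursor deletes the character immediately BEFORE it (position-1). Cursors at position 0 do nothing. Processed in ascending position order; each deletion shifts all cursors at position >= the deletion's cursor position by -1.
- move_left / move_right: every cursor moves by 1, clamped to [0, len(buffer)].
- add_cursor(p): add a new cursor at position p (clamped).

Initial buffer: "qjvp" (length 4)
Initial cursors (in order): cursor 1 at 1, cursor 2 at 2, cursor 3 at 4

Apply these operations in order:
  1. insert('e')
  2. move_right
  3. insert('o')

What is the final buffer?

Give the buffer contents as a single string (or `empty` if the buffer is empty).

After op 1 (insert('e')): buffer="qejevpe" (len 7), cursors c1@2 c2@4 c3@7, authorship .1.2..3
After op 2 (move_right): buffer="qejevpe" (len 7), cursors c1@3 c2@5 c3@7, authorship .1.2..3
After op 3 (insert('o')): buffer="qejoevopeo" (len 10), cursors c1@4 c2@7 c3@10, authorship .1.12.2.33

Answer: qejoevopeo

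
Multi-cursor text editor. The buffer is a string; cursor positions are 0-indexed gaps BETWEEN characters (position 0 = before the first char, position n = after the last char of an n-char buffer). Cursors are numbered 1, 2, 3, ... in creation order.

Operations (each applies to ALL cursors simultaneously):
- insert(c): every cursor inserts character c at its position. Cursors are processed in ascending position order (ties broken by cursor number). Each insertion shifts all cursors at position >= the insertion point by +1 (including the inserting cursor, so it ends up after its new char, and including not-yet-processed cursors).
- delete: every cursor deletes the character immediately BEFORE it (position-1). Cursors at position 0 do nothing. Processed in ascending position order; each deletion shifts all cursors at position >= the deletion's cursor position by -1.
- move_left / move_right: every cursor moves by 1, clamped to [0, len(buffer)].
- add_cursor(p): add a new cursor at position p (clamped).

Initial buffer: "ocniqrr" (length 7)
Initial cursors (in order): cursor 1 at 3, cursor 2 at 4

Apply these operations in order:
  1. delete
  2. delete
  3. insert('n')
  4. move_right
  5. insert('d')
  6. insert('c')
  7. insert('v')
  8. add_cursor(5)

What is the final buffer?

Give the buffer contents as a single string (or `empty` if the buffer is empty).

After op 1 (delete): buffer="ocqrr" (len 5), cursors c1@2 c2@2, authorship .....
After op 2 (delete): buffer="qrr" (len 3), cursors c1@0 c2@0, authorship ...
After op 3 (insert('n')): buffer="nnqrr" (len 5), cursors c1@2 c2@2, authorship 12...
After op 4 (move_right): buffer="nnqrr" (len 5), cursors c1@3 c2@3, authorship 12...
After op 5 (insert('d')): buffer="nnqddrr" (len 7), cursors c1@5 c2@5, authorship 12.12..
After op 6 (insert('c')): buffer="nnqddccrr" (len 9), cursors c1@7 c2@7, authorship 12.1212..
After op 7 (insert('v')): buffer="nnqddccvvrr" (len 11), cursors c1@9 c2@9, authorship 12.121212..
After op 8 (add_cursor(5)): buffer="nnqddccvvrr" (len 11), cursors c3@5 c1@9 c2@9, authorship 12.121212..

Answer: nnqddccvvrr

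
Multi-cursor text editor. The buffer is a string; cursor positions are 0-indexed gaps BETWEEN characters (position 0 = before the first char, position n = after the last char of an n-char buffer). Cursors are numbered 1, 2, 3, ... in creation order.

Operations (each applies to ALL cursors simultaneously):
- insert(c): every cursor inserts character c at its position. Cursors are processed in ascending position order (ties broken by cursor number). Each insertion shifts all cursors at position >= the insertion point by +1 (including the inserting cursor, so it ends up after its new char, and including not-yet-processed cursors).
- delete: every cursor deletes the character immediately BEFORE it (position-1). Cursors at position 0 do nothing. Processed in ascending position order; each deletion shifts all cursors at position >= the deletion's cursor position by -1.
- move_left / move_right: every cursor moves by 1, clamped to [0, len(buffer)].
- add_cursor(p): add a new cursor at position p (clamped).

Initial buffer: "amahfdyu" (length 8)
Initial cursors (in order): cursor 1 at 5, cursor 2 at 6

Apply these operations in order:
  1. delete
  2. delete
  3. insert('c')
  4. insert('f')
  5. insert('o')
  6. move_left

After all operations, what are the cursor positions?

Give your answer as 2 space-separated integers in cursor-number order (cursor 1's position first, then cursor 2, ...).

Answer: 7 7

Derivation:
After op 1 (delete): buffer="amahyu" (len 6), cursors c1@4 c2@4, authorship ......
After op 2 (delete): buffer="amyu" (len 4), cursors c1@2 c2@2, authorship ....
After op 3 (insert('c')): buffer="amccyu" (len 6), cursors c1@4 c2@4, authorship ..12..
After op 4 (insert('f')): buffer="amccffyu" (len 8), cursors c1@6 c2@6, authorship ..1212..
After op 5 (insert('o')): buffer="amccffooyu" (len 10), cursors c1@8 c2@8, authorship ..121212..
After op 6 (move_left): buffer="amccffooyu" (len 10), cursors c1@7 c2@7, authorship ..121212..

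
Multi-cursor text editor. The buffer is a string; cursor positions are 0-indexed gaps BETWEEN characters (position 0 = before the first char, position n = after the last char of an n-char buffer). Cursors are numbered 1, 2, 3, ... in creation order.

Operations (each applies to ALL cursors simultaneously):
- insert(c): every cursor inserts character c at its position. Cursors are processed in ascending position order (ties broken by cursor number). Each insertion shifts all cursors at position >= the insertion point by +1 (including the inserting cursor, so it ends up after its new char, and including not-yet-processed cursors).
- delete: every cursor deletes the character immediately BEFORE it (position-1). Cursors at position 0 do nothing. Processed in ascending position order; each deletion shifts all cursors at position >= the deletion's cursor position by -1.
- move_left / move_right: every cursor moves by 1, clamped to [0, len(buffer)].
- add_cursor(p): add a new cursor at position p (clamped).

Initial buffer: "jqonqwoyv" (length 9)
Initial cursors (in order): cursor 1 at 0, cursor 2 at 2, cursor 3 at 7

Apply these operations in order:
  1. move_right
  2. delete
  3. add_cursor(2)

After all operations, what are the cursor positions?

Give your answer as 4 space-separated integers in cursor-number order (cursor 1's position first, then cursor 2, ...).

Answer: 0 1 5 2

Derivation:
After op 1 (move_right): buffer="jqonqwoyv" (len 9), cursors c1@1 c2@3 c3@8, authorship .........
After op 2 (delete): buffer="qnqwov" (len 6), cursors c1@0 c2@1 c3@5, authorship ......
After op 3 (add_cursor(2)): buffer="qnqwov" (len 6), cursors c1@0 c2@1 c4@2 c3@5, authorship ......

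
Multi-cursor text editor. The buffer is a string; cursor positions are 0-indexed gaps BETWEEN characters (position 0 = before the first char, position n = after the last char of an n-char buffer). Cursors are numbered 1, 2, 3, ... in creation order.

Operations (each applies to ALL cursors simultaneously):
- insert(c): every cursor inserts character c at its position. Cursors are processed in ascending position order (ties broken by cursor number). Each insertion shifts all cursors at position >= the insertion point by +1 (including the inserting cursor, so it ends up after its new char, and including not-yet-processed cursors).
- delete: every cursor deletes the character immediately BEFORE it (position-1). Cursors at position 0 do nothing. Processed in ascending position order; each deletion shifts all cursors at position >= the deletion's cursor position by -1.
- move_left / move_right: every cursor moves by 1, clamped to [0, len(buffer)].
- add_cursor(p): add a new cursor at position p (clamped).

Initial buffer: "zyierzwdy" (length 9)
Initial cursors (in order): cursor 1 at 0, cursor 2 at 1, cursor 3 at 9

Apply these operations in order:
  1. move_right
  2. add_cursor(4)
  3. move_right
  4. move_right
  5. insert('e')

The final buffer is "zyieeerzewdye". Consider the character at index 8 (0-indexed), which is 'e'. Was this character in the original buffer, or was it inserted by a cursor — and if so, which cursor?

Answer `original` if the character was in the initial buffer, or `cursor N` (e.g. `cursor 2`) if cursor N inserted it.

Answer: cursor 4

Derivation:
After op 1 (move_right): buffer="zyierzwdy" (len 9), cursors c1@1 c2@2 c3@9, authorship .........
After op 2 (add_cursor(4)): buffer="zyierzwdy" (len 9), cursors c1@1 c2@2 c4@4 c3@9, authorship .........
After op 3 (move_right): buffer="zyierzwdy" (len 9), cursors c1@2 c2@3 c4@5 c3@9, authorship .........
After op 4 (move_right): buffer="zyierzwdy" (len 9), cursors c1@3 c2@4 c4@6 c3@9, authorship .........
After op 5 (insert('e')): buffer="zyieeerzewdye" (len 13), cursors c1@4 c2@6 c4@9 c3@13, authorship ...1.2..4...3
Authorship (.=original, N=cursor N): . . . 1 . 2 . . 4 . . . 3
Index 8: author = 4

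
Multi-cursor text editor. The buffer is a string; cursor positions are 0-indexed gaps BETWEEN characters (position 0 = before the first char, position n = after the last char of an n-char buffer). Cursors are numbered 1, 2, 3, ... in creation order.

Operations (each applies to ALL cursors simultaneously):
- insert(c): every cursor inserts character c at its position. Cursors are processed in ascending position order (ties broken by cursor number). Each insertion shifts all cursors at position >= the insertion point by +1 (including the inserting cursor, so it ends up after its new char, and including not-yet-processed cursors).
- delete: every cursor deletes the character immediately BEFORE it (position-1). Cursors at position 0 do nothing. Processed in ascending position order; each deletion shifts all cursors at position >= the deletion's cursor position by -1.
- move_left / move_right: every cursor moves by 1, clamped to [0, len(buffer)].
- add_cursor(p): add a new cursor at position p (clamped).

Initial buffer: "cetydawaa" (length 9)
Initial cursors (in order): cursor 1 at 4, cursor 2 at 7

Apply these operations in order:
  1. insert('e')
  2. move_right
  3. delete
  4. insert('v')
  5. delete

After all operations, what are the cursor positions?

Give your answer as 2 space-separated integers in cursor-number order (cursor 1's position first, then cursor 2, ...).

After op 1 (insert('e')): buffer="cetyedaweaa" (len 11), cursors c1@5 c2@9, authorship ....1...2..
After op 2 (move_right): buffer="cetyedaweaa" (len 11), cursors c1@6 c2@10, authorship ....1...2..
After op 3 (delete): buffer="cetyeawea" (len 9), cursors c1@5 c2@8, authorship ....1..2.
After op 4 (insert('v')): buffer="cetyevaweva" (len 11), cursors c1@6 c2@10, authorship ....11..22.
After op 5 (delete): buffer="cetyeawea" (len 9), cursors c1@5 c2@8, authorship ....1..2.

Answer: 5 8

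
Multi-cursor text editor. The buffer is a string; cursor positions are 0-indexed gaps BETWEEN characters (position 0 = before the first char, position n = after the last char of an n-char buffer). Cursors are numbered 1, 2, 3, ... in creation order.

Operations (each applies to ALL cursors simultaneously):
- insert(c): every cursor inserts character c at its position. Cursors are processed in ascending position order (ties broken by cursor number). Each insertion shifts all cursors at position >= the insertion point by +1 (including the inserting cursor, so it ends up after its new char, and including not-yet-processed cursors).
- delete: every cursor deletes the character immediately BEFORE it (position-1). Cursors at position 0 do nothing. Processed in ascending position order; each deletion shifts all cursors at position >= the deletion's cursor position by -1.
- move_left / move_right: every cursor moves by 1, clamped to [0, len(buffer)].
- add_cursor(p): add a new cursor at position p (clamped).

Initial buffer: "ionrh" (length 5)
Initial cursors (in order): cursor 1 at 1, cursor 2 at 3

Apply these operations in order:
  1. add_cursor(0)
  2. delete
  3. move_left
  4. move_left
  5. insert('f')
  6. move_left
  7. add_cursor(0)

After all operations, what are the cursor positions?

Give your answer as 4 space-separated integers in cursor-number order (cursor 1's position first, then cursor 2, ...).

After op 1 (add_cursor(0)): buffer="ionrh" (len 5), cursors c3@0 c1@1 c2@3, authorship .....
After op 2 (delete): buffer="orh" (len 3), cursors c1@0 c3@0 c2@1, authorship ...
After op 3 (move_left): buffer="orh" (len 3), cursors c1@0 c2@0 c3@0, authorship ...
After op 4 (move_left): buffer="orh" (len 3), cursors c1@0 c2@0 c3@0, authorship ...
After op 5 (insert('f')): buffer="ffforh" (len 6), cursors c1@3 c2@3 c3@3, authorship 123...
After op 6 (move_left): buffer="ffforh" (len 6), cursors c1@2 c2@2 c3@2, authorship 123...
After op 7 (add_cursor(0)): buffer="ffforh" (len 6), cursors c4@0 c1@2 c2@2 c3@2, authorship 123...

Answer: 2 2 2 0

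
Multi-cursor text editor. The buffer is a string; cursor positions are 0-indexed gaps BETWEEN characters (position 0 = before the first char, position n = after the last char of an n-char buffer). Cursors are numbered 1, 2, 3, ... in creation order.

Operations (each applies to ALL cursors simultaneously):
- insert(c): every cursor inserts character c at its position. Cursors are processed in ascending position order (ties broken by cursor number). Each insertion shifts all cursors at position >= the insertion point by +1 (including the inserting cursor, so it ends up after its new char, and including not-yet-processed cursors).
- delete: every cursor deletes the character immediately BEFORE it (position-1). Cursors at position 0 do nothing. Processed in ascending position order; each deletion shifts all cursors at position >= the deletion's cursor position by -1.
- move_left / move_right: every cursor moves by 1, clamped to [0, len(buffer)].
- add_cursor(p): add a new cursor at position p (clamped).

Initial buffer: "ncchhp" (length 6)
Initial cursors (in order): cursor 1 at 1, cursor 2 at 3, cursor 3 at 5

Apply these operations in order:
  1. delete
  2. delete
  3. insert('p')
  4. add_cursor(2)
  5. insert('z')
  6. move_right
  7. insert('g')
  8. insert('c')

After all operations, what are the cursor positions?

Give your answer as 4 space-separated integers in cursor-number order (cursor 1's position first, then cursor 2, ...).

After op 1 (delete): buffer="chp" (len 3), cursors c1@0 c2@1 c3@2, authorship ...
After op 2 (delete): buffer="p" (len 1), cursors c1@0 c2@0 c3@0, authorship .
After op 3 (insert('p')): buffer="pppp" (len 4), cursors c1@3 c2@3 c3@3, authorship 123.
After op 4 (add_cursor(2)): buffer="pppp" (len 4), cursors c4@2 c1@3 c2@3 c3@3, authorship 123.
After op 5 (insert('z')): buffer="ppzpzzzp" (len 8), cursors c4@3 c1@7 c2@7 c3@7, authorship 1243123.
After op 6 (move_right): buffer="ppzpzzzp" (len 8), cursors c4@4 c1@8 c2@8 c3@8, authorship 1243123.
After op 7 (insert('g')): buffer="ppzpgzzzpggg" (len 12), cursors c4@5 c1@12 c2@12 c3@12, authorship 12434123.123
After op 8 (insert('c')): buffer="ppzpgczzzpgggccc" (len 16), cursors c4@6 c1@16 c2@16 c3@16, authorship 124344123.123123

Answer: 16 16 16 6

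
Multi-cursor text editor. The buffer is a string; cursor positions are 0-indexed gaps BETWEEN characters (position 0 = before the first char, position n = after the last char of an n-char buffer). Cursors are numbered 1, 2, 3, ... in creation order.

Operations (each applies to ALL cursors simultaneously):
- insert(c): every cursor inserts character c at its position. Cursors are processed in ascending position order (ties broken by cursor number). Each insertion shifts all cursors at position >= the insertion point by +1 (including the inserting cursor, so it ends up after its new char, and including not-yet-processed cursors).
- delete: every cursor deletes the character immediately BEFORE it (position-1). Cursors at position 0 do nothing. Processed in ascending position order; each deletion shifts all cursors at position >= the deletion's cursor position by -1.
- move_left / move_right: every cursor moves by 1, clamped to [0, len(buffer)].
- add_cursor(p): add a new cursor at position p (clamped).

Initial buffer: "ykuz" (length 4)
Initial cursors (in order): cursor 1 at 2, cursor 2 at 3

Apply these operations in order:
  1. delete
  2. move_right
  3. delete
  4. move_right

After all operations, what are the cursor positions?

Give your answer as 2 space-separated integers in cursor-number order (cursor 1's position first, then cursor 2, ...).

After op 1 (delete): buffer="yz" (len 2), cursors c1@1 c2@1, authorship ..
After op 2 (move_right): buffer="yz" (len 2), cursors c1@2 c2@2, authorship ..
After op 3 (delete): buffer="" (len 0), cursors c1@0 c2@0, authorship 
After op 4 (move_right): buffer="" (len 0), cursors c1@0 c2@0, authorship 

Answer: 0 0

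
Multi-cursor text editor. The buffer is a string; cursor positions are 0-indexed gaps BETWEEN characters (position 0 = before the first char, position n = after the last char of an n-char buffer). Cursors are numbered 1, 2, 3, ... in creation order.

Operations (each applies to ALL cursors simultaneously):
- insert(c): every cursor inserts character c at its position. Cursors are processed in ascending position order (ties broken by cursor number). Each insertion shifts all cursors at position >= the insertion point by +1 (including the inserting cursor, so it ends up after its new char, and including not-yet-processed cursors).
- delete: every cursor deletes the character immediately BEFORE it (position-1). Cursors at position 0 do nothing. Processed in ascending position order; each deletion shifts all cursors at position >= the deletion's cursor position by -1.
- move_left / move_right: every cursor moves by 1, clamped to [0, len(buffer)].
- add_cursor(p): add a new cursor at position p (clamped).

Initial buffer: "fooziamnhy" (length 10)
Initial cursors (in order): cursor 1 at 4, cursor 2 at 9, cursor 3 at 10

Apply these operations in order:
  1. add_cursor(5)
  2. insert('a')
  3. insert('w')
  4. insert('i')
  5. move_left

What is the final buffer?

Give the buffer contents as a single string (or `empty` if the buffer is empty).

Answer: foozawiiawiamnhawiyawi

Derivation:
After op 1 (add_cursor(5)): buffer="fooziamnhy" (len 10), cursors c1@4 c4@5 c2@9 c3@10, authorship ..........
After op 2 (insert('a')): buffer="foozaiaamnhaya" (len 14), cursors c1@5 c4@7 c2@12 c3@14, authorship ....1.4....2.3
After op 3 (insert('w')): buffer="foozawiawamnhawyaw" (len 18), cursors c1@6 c4@9 c2@15 c3@18, authorship ....11.44....22.33
After op 4 (insert('i')): buffer="foozawiiawiamnhawiyawi" (len 22), cursors c1@7 c4@11 c2@18 c3@22, authorship ....111.444....222.333
After op 5 (move_left): buffer="foozawiiawiamnhawiyawi" (len 22), cursors c1@6 c4@10 c2@17 c3@21, authorship ....111.444....222.333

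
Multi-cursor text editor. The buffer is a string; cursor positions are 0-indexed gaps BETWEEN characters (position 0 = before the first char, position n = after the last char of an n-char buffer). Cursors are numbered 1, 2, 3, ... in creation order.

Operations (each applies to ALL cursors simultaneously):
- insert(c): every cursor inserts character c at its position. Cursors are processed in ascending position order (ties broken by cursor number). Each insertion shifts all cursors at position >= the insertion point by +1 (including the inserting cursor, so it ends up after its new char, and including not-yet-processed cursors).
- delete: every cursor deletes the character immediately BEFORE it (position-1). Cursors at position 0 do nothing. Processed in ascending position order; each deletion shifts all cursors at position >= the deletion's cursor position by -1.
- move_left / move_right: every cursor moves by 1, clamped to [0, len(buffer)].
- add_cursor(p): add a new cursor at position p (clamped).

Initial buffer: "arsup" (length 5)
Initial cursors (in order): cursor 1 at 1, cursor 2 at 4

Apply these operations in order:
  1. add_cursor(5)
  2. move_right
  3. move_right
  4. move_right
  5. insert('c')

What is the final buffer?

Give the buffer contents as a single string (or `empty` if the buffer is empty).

After op 1 (add_cursor(5)): buffer="arsup" (len 5), cursors c1@1 c2@4 c3@5, authorship .....
After op 2 (move_right): buffer="arsup" (len 5), cursors c1@2 c2@5 c3@5, authorship .....
After op 3 (move_right): buffer="arsup" (len 5), cursors c1@3 c2@5 c3@5, authorship .....
After op 4 (move_right): buffer="arsup" (len 5), cursors c1@4 c2@5 c3@5, authorship .....
After op 5 (insert('c')): buffer="arsucpcc" (len 8), cursors c1@5 c2@8 c3@8, authorship ....1.23

Answer: arsucpcc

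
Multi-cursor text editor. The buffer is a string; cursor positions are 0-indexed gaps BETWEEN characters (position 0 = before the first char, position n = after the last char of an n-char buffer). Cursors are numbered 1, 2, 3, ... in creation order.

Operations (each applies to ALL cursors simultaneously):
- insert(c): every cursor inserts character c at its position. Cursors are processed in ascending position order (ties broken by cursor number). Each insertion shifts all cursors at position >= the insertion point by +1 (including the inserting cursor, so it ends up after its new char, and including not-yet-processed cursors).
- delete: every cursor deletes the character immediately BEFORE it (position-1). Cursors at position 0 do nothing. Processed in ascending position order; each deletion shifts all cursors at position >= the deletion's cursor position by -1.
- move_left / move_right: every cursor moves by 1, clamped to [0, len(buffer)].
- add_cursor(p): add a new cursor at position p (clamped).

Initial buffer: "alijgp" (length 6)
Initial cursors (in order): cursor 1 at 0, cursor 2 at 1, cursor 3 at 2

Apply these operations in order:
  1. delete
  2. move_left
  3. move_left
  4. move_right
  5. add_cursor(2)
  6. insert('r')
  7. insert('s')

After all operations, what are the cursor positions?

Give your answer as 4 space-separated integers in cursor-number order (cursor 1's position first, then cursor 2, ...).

After op 1 (delete): buffer="ijgp" (len 4), cursors c1@0 c2@0 c3@0, authorship ....
After op 2 (move_left): buffer="ijgp" (len 4), cursors c1@0 c2@0 c3@0, authorship ....
After op 3 (move_left): buffer="ijgp" (len 4), cursors c1@0 c2@0 c3@0, authorship ....
After op 4 (move_right): buffer="ijgp" (len 4), cursors c1@1 c2@1 c3@1, authorship ....
After op 5 (add_cursor(2)): buffer="ijgp" (len 4), cursors c1@1 c2@1 c3@1 c4@2, authorship ....
After op 6 (insert('r')): buffer="irrrjrgp" (len 8), cursors c1@4 c2@4 c3@4 c4@6, authorship .123.4..
After op 7 (insert('s')): buffer="irrrsssjrsgp" (len 12), cursors c1@7 c2@7 c3@7 c4@10, authorship .123123.44..

Answer: 7 7 7 10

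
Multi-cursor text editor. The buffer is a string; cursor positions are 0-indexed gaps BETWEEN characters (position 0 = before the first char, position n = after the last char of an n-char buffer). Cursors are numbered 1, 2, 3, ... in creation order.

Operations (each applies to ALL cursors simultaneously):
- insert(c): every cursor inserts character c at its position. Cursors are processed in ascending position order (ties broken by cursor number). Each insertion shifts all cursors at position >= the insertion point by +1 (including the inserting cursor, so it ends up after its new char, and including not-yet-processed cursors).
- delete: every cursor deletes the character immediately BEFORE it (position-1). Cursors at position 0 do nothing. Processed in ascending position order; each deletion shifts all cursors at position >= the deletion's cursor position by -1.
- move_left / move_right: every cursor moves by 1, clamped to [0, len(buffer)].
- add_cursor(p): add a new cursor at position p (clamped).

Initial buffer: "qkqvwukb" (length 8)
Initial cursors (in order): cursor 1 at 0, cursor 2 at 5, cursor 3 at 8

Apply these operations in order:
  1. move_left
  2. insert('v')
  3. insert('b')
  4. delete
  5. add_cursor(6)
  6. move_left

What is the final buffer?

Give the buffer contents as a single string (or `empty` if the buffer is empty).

After op 1 (move_left): buffer="qkqvwukb" (len 8), cursors c1@0 c2@4 c3@7, authorship ........
After op 2 (insert('v')): buffer="vqkqvvwukvb" (len 11), cursors c1@1 c2@6 c3@10, authorship 1....2...3.
After op 3 (insert('b')): buffer="vbqkqvvbwukvbb" (len 14), cursors c1@2 c2@8 c3@13, authorship 11....22...33.
After op 4 (delete): buffer="vqkqvvwukvb" (len 11), cursors c1@1 c2@6 c3@10, authorship 1....2...3.
After op 5 (add_cursor(6)): buffer="vqkqvvwukvb" (len 11), cursors c1@1 c2@6 c4@6 c3@10, authorship 1....2...3.
After op 6 (move_left): buffer="vqkqvvwukvb" (len 11), cursors c1@0 c2@5 c4@5 c3@9, authorship 1....2...3.

Answer: vqkqvvwukvb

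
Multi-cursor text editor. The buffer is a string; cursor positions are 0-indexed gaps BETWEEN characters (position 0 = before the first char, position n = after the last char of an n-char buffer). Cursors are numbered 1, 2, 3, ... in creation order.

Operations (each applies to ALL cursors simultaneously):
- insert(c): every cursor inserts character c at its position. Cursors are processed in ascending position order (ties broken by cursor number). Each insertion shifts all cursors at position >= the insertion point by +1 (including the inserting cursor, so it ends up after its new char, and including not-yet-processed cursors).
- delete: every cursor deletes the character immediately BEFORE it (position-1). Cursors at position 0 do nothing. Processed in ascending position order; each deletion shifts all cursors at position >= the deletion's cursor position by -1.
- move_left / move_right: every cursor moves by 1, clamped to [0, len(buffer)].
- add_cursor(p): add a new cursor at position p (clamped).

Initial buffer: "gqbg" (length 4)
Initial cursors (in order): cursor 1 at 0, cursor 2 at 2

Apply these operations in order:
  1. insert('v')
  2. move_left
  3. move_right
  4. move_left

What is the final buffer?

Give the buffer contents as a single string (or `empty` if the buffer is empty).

After op 1 (insert('v')): buffer="vgqvbg" (len 6), cursors c1@1 c2@4, authorship 1..2..
After op 2 (move_left): buffer="vgqvbg" (len 6), cursors c1@0 c2@3, authorship 1..2..
After op 3 (move_right): buffer="vgqvbg" (len 6), cursors c1@1 c2@4, authorship 1..2..
After op 4 (move_left): buffer="vgqvbg" (len 6), cursors c1@0 c2@3, authorship 1..2..

Answer: vgqvbg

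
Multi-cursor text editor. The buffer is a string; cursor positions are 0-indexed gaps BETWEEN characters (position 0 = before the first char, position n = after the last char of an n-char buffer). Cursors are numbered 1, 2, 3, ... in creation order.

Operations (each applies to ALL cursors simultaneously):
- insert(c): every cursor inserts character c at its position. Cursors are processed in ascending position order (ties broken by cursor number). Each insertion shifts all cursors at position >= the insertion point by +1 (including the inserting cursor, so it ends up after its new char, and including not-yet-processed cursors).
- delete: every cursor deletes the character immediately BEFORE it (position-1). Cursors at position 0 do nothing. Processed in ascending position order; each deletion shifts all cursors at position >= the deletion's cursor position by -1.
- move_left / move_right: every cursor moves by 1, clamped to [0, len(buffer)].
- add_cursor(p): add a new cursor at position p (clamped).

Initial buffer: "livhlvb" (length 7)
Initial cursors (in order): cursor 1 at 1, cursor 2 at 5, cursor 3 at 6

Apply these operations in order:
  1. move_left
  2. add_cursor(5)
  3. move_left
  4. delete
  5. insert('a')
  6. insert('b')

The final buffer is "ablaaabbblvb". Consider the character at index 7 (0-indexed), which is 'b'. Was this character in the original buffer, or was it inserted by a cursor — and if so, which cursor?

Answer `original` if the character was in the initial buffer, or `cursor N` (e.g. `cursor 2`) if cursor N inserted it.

Answer: cursor 3

Derivation:
After op 1 (move_left): buffer="livhlvb" (len 7), cursors c1@0 c2@4 c3@5, authorship .......
After op 2 (add_cursor(5)): buffer="livhlvb" (len 7), cursors c1@0 c2@4 c3@5 c4@5, authorship .......
After op 3 (move_left): buffer="livhlvb" (len 7), cursors c1@0 c2@3 c3@4 c4@4, authorship .......
After op 4 (delete): buffer="llvb" (len 4), cursors c1@0 c2@1 c3@1 c4@1, authorship ....
After op 5 (insert('a')): buffer="alaaalvb" (len 8), cursors c1@1 c2@5 c3@5 c4@5, authorship 1.234...
After op 6 (insert('b')): buffer="ablaaabbblvb" (len 12), cursors c1@2 c2@9 c3@9 c4@9, authorship 11.234234...
Authorship (.=original, N=cursor N): 1 1 . 2 3 4 2 3 4 . . .
Index 7: author = 3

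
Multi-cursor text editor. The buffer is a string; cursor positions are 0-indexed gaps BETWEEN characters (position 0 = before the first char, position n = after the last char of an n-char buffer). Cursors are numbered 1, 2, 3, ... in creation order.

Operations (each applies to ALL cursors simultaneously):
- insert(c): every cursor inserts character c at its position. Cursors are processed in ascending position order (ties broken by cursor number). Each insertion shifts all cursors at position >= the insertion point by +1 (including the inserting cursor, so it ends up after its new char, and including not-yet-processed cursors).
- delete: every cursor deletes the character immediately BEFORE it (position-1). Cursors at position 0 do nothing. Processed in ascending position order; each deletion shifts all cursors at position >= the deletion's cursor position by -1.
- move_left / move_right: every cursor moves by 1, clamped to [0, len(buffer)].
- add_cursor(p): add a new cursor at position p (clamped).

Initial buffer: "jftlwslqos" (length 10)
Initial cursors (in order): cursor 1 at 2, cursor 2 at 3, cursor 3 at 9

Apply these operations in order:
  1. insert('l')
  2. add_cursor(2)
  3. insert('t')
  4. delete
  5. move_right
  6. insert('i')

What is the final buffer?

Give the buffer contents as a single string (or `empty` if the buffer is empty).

Answer: jflitilliwslqolsi

Derivation:
After op 1 (insert('l')): buffer="jfltllwslqols" (len 13), cursors c1@3 c2@5 c3@12, authorship ..1.2......3.
After op 2 (add_cursor(2)): buffer="jfltllwslqols" (len 13), cursors c4@2 c1@3 c2@5 c3@12, authorship ..1.2......3.
After op 3 (insert('t')): buffer="jftlttltlwslqolts" (len 17), cursors c4@3 c1@5 c2@8 c3@16, authorship ..411.22......33.
After op 4 (delete): buffer="jfltllwslqols" (len 13), cursors c4@2 c1@3 c2@5 c3@12, authorship ..1.2......3.
After op 5 (move_right): buffer="jfltllwslqols" (len 13), cursors c4@3 c1@4 c2@6 c3@13, authorship ..1.2......3.
After op 6 (insert('i')): buffer="jflitilliwslqolsi" (len 17), cursors c4@4 c1@6 c2@9 c3@17, authorship ..14.12.2.....3.3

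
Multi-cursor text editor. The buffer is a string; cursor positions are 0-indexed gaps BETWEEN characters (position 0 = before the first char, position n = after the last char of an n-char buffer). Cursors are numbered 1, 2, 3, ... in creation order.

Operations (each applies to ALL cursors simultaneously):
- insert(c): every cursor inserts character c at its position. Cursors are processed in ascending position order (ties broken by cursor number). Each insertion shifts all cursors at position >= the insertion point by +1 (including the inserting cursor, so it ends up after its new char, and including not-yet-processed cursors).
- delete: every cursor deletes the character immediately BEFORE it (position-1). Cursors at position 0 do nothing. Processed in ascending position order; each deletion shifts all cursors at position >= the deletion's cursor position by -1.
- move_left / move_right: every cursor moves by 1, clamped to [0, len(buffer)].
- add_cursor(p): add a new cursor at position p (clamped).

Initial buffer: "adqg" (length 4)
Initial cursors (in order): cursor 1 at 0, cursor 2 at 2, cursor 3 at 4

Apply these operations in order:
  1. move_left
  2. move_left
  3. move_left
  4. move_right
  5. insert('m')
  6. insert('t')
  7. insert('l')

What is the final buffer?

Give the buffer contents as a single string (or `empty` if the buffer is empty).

After op 1 (move_left): buffer="adqg" (len 4), cursors c1@0 c2@1 c3@3, authorship ....
After op 2 (move_left): buffer="adqg" (len 4), cursors c1@0 c2@0 c3@2, authorship ....
After op 3 (move_left): buffer="adqg" (len 4), cursors c1@0 c2@0 c3@1, authorship ....
After op 4 (move_right): buffer="adqg" (len 4), cursors c1@1 c2@1 c3@2, authorship ....
After op 5 (insert('m')): buffer="ammdmqg" (len 7), cursors c1@3 c2@3 c3@5, authorship .12.3..
After op 6 (insert('t')): buffer="ammttdmtqg" (len 10), cursors c1@5 c2@5 c3@8, authorship .1212.33..
After op 7 (insert('l')): buffer="ammttlldmtlqg" (len 13), cursors c1@7 c2@7 c3@11, authorship .121212.333..

Answer: ammttlldmtlqg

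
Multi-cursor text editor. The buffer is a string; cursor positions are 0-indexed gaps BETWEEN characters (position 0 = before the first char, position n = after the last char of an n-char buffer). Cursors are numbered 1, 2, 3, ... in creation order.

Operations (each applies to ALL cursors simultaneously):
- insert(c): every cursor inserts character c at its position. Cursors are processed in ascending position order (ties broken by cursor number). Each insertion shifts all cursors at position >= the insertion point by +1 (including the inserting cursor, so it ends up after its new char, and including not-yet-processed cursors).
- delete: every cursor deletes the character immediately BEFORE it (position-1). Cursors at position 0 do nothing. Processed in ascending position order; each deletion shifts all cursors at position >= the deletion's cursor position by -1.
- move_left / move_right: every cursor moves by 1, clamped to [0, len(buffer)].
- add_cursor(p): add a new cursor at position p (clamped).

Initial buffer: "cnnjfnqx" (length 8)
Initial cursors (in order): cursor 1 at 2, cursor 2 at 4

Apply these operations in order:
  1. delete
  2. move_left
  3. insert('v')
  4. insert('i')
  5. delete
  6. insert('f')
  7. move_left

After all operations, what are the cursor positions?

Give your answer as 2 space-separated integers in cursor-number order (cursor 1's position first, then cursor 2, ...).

Answer: 1 4

Derivation:
After op 1 (delete): buffer="cnfnqx" (len 6), cursors c1@1 c2@2, authorship ......
After op 2 (move_left): buffer="cnfnqx" (len 6), cursors c1@0 c2@1, authorship ......
After op 3 (insert('v')): buffer="vcvnfnqx" (len 8), cursors c1@1 c2@3, authorship 1.2.....
After op 4 (insert('i')): buffer="vicvinfnqx" (len 10), cursors c1@2 c2@5, authorship 11.22.....
After op 5 (delete): buffer="vcvnfnqx" (len 8), cursors c1@1 c2@3, authorship 1.2.....
After op 6 (insert('f')): buffer="vfcvfnfnqx" (len 10), cursors c1@2 c2@5, authorship 11.22.....
After op 7 (move_left): buffer="vfcvfnfnqx" (len 10), cursors c1@1 c2@4, authorship 11.22.....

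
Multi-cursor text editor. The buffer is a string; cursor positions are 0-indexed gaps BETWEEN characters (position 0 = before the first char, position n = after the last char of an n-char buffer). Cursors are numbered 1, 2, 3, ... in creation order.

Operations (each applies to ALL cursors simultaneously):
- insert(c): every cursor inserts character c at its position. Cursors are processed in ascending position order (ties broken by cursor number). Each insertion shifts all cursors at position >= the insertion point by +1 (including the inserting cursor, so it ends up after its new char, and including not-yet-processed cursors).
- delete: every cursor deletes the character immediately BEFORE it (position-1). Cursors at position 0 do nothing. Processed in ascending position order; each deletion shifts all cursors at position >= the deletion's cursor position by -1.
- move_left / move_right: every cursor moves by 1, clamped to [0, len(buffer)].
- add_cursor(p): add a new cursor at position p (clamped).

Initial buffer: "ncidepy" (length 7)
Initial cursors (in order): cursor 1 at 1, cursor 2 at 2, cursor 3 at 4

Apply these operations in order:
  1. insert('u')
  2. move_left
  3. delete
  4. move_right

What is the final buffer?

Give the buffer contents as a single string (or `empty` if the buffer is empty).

After op 1 (insert('u')): buffer="nucuiduepy" (len 10), cursors c1@2 c2@4 c3@7, authorship .1.2..3...
After op 2 (move_left): buffer="nucuiduepy" (len 10), cursors c1@1 c2@3 c3@6, authorship .1.2..3...
After op 3 (delete): buffer="uuiuepy" (len 7), cursors c1@0 c2@1 c3@3, authorship 12.3...
After op 4 (move_right): buffer="uuiuepy" (len 7), cursors c1@1 c2@2 c3@4, authorship 12.3...

Answer: uuiuepy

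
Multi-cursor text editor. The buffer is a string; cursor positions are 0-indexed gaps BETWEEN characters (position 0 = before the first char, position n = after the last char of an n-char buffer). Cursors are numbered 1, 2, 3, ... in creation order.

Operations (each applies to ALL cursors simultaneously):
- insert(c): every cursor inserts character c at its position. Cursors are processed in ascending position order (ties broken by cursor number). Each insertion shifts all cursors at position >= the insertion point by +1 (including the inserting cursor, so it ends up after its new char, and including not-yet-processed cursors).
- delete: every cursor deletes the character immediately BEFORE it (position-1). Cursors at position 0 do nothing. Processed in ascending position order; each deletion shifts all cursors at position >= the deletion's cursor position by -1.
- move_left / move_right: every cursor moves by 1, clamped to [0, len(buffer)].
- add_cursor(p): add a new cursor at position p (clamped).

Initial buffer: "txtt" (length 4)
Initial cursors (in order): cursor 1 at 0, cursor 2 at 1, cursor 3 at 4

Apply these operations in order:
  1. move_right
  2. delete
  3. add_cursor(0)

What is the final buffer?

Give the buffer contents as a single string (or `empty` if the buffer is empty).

After op 1 (move_right): buffer="txtt" (len 4), cursors c1@1 c2@2 c3@4, authorship ....
After op 2 (delete): buffer="t" (len 1), cursors c1@0 c2@0 c3@1, authorship .
After op 3 (add_cursor(0)): buffer="t" (len 1), cursors c1@0 c2@0 c4@0 c3@1, authorship .

Answer: t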